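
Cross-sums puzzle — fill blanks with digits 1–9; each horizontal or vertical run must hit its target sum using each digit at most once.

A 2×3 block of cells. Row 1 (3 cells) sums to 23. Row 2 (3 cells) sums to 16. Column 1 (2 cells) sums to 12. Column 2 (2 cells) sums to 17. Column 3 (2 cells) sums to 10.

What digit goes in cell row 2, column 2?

23 in 3 cells must be {6,8,9}; 17 in 2 cells must be {8,9}.
Nothing is forced directly, so branch on (1,1), whose candidates are 8 or 9. If (1,1) = 8: that forces (1,2) = 9, (1,3) = 6, (2,1) = 4, after which (2,2) would have to be in {3,5,7,9} for the 16 across but in {8} for the 17 down — contradiction. So (1,1) = 9.
Given what's placed, (1,2) must be 8 to fit the 23 across and 17 down.
(1,3) = 23 − 17 = 6 completes the 23 across.
(2,1) = 12 − 9 = 3 completes the 12 down.
(2,2) = 17 − 8 = 9 completes the 17 down.
(2,3) = 16 − 12 = 4 completes the 16 across.

9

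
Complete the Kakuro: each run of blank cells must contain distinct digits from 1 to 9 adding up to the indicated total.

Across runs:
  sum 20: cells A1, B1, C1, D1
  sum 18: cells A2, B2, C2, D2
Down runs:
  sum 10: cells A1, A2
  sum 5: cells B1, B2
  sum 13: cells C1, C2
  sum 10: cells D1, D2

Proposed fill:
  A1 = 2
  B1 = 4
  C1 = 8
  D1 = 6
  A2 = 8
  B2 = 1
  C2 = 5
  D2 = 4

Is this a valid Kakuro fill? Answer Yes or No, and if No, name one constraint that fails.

Across: 2+4+8+6=20; 8+1+5+4=18. Down: 2+8=10; 4+1=5; 8+5=13; 6+4=10. No digit repeats within any run.

Yes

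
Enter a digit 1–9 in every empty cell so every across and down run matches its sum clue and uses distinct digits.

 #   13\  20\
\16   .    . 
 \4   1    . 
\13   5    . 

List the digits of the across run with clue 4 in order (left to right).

1 3

16 in 2 cells must be {7,9}; 4 in 2 cells must be {1,3}.
R1C1 = 13 − 6 = 7 completes the 13 down.
R1C2 = 16 − 7 = 9 completes the 16 across.
R2C2 = 4 − 1 = 3 completes the 4 across.
R3C2 = 13 − 5 = 8 completes the 13 across.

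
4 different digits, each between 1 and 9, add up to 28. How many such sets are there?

4 distinct digits from 1–9 sum between 10 and 30.
Enumerating: {4,7,8,9}, {5,6,8,9}.

2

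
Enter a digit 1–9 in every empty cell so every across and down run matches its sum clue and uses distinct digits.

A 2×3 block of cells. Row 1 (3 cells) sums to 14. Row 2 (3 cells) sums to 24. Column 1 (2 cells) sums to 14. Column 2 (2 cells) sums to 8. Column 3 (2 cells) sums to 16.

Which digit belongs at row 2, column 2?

7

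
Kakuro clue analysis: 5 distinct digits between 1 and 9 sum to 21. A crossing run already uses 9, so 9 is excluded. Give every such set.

{1,2,3,7,8}; {1,2,4,6,8}; {1,2,5,6,7}; {1,3,4,5,8}; {1,3,4,6,7}; {2,3,4,5,7}

5 distinct digits from 1–9 sum between 15 and 35.
Dropping sets that contain 9.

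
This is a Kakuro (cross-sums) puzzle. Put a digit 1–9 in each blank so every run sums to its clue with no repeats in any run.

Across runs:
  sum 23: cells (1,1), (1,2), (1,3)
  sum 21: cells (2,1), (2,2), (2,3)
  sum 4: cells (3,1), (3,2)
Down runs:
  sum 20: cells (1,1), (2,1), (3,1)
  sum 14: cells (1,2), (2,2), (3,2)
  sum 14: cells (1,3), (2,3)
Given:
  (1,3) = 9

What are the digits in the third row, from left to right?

23 in 3 cells must be {6,8,9}; 4 in 2 cells must be {1,3}.
(2,3) = 14 − 9 = 5 completes the 14 down.
Only 3 fits (3,1) under both its across sum 4 and down sum 20.
(3,2) = 4 − 3 = 1 completes the 4 across.
(1,1) = 8: the only remaining digit allowed by both the 23 across and the 20 down.
(1,2) = 23 − 17 = 6 completes the 23 across.
(2,1) = 20 − 11 = 9 completes the 20 down.
(2,2) = 21 − 14 = 7 completes the 21 across.

3, 1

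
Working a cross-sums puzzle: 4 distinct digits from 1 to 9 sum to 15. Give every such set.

4 distinct digits from 1–9 sum between 10 and 30.

{1,2,3,9}; {1,2,4,8}; {1,2,5,7}; {1,3,4,7}; {1,3,5,6}; {2,3,4,6}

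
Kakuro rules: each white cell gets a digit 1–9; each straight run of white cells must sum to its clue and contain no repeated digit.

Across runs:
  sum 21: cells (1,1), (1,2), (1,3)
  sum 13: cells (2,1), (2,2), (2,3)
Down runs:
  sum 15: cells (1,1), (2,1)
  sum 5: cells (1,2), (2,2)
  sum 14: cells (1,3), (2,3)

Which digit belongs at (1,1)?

8

The 21 across and the 5 down share only 4, so (1,2) = 4.
(2,2) = 5 − 4 = 1 completes the 5 down.
Nothing is forced directly, so branch on (1,1), whose candidates are 8 or 9. If (1,1) = 9: that forces (1,3) = 8, after which (2,1) would have to be in {3,4,5,7,8,9} for the 13 across but in {6} for the 15 down — contradiction. So (1,1) = 8.
(1,3) = 21 − 12 = 9 completes the 21 across.
(2,1) = 15 − 8 = 7 completes the 15 down.
(2,3) = 13 − 8 = 5 completes the 13 across.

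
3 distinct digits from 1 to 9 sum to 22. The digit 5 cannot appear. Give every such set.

{6,7,9}

3 distinct digits from 1–9 sum between 6 and 24.
Dropping sets that contain 5.
Only one set works: {6,7,9}.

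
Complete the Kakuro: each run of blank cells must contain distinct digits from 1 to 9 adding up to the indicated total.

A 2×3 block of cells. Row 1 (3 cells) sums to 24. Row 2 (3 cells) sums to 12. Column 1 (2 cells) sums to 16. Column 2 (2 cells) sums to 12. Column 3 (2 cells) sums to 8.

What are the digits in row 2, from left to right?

24 in 3 cells must be {7,8,9}; 16 in 2 cells must be {7,9}.
The 24 across and the 8 down share only 7, so (1,3) = 7.
(2,3) = 8 − 7 = 1 completes the 8 down.
Given what's placed, (1,1) must be 9 to fit the 24 across and 16 down.
(1,2) = 24 − 16 = 8 completes the 24 across.
(2,1) = 16 − 9 = 7 completes the 16 down.
(2,2) = 12 − 8 = 4 completes the 12 across.

7 4 1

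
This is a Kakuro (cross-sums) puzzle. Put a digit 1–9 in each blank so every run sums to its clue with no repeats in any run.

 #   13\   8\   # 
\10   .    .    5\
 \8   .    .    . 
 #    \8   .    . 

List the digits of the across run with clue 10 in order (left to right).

8 2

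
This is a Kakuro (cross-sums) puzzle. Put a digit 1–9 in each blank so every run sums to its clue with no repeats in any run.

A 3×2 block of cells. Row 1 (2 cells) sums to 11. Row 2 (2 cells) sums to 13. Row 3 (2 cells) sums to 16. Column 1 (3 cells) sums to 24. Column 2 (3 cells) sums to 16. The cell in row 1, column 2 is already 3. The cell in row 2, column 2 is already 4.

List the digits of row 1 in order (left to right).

8, 3

16 in 2 cells must be {7,9}; 24 in 3 cells must be {7,8,9}.
(1,1) = 11 − 3 = 8 completes the 11 across.
(2,1) = 13 − 4 = 9 completes the 13 across.
(3,1) = 24 − 17 = 7 completes the 24 down.
(3,2) = 16 − 7 = 9 completes the 16 across.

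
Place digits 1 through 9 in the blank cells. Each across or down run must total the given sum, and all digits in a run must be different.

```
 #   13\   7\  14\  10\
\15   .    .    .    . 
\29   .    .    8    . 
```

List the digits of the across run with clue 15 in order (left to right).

29 in 4 cells must be {5,7,8,9}.
R1C3 = 14 − 8 = 6 completes the 14 down.
R2C2 = 5: the only remaining digit allowed by both the 29 across and the 7 down.
R1C2 = 7 − 5 = 2 completes the 7 down.
R1C1 = 4: the only remaining digit allowed by both the 15 across and the 13 down.
R1C4 = 15 − 12 = 3 completes the 15 across.
R2C1 = 13 − 4 = 9 completes the 13 down.
R2C4 = 29 − 22 = 7 completes the 29 across.

4 2 6 3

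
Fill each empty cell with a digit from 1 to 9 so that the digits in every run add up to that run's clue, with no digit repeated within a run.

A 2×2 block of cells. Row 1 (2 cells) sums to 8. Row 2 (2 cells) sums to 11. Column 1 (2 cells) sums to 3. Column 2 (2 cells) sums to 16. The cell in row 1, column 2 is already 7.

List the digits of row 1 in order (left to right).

3 in 2 cells must be {1,2}; 16 in 2 cells must be {7,9}.
(1,1) = 8 − 7 = 1 completes the 8 across.
(2,1) = 3 − 1 = 2 completes the 3 down.
(2,2) = 11 − 2 = 9 completes the 11 across.

1 7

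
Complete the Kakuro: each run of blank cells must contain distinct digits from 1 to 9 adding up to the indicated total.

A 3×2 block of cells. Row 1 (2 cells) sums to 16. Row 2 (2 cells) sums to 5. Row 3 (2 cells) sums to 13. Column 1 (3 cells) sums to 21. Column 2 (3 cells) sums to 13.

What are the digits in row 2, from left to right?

16 in 2 cells must be {7,9}.
The 5 across and the 21 down share only 4, so (2,1) = 4.
(2,2) = 5 − 4 = 1 completes the 5 across.
Given what's placed, (1,1) must be 9 to fit the 16 across and 21 down.
(1,2) = 16 − 9 = 7 completes the 16 across.
(3,1) = 21 − 13 = 8 completes the 21 down.
(3,2) = 13 − 8 = 5 completes the 13 across.

4 1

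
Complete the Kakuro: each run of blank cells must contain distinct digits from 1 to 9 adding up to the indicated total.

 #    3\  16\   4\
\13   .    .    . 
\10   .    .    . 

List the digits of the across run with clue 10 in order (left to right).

3 in 2 cells must be {1,2}; 16 in 2 cells must be {7,9}; 4 in 2 cells must be {1,3}.
The 10 across and the 16 down share only 7, so R2C2 = 7.
Given what's placed, R2C3 must be 1 to fit the 10 across and 4 down.
R1C2 = 16 − 7 = 9 completes the 16 down.
R1C3 = 4 − 1 = 3 completes the 4 down.
R2C1 = 10 − 8 = 2 completes the 10 across.
R1C1 = 13 − 12 = 1 completes the 13 across.

2, 7, 1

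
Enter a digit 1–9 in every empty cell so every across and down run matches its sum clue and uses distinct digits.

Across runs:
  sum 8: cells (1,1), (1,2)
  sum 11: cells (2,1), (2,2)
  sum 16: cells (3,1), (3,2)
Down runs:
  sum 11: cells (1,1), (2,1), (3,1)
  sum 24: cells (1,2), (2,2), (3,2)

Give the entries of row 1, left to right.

1 7

16 in 2 cells must be {7,9}; 24 in 3 cells must be {7,8,9}.
The 8 across and the 24 down share only 7, so (1,2) = 7.
The 16 across and the 11 down share only 7, so (3,1) = 7.
(3,2) = 16 − 7 = 9 completes the 16 across.
(1,1) = 8 − 7 = 1 completes the 8 across.
(2,1) = 11 − 8 = 3 completes the 11 down.
(2,2) = 11 − 3 = 8 completes the 11 across.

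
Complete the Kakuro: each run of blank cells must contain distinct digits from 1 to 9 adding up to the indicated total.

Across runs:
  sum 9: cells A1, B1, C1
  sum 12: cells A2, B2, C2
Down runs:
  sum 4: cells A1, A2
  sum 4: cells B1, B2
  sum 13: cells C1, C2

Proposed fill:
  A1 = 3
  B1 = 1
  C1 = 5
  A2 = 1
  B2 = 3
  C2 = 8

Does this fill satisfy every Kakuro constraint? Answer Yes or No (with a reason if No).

Across: 3+1+5=9; 1+3+8=12. Down: 3+1=4; 1+3=4; 5+8=13. No digit repeats within any run.

Yes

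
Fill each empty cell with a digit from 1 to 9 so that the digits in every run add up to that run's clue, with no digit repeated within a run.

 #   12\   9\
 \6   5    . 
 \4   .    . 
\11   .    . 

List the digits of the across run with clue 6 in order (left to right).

5, 1

4 in 2 cells must be {1,3}.
R1C2 = 6 − 5 = 1 completes the 6 across.
Given what's placed, R2C2 must be 3 to fit the 4 across and 9 down.
R3C2 = 9 − 4 = 5 completes the 9 down.
R2C1 = 4 − 3 = 1 completes the 4 across.
R3C1 = 11 − 5 = 6 completes the 11 across.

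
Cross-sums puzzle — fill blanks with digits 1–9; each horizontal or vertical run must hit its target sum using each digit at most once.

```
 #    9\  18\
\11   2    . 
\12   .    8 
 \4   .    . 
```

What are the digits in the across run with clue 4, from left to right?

3 1

4 in 2 cells must be {1,3}.
R1C2 = 11 − 2 = 9 completes the 11 across.
R2C1 = 12 − 8 = 4 completes the 12 across.
R3C1 = 9 − 6 = 3 completes the 9 down.
R3C2 = 4 − 3 = 1 completes the 4 across.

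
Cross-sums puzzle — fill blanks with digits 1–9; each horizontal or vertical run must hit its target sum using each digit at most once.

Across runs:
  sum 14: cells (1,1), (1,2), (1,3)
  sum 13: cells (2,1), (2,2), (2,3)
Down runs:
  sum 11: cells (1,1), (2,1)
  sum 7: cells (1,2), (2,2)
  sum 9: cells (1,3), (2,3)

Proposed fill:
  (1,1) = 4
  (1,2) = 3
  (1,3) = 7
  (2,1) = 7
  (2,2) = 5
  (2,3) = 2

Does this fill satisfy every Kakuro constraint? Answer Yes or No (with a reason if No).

No — the down run (1,2)–(2,2) sums to 8, not 7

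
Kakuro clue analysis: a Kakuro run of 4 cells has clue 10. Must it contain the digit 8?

No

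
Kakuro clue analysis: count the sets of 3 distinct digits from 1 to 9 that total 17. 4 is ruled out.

3 distinct digits from 1–9 sum between 6 and 24.
Dropping sets that contain 4.
Enumerating: {1,7,9}, {2,6,9}, {2,7,8}, {3,5,9}, {3,6,8}.

5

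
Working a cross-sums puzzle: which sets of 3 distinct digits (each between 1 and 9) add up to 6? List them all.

{1,2,3}

3 distinct digits from 1–9 sum between 6 and 24.
Only one set works: {1,2,3}.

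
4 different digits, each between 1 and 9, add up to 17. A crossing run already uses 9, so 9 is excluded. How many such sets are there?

7

4 distinct digits from 1–9 sum between 10 and 30.
Dropping sets that contain 9.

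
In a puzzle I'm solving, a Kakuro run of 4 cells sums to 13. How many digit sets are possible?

3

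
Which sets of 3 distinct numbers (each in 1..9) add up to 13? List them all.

{1,3,9}; {1,4,8}; {1,5,7}; {2,3,8}; {2,4,7}; {2,5,6}; {3,4,6}

3 distinct digits from 1–9 sum between 6 and 24.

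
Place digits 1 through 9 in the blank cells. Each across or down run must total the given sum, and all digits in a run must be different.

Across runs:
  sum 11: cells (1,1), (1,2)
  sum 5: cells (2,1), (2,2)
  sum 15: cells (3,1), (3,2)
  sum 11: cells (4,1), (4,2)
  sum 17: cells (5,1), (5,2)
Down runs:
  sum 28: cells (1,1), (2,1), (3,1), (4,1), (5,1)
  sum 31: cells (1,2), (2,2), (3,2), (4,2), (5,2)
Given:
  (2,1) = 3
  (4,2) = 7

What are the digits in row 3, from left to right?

7 8

17 in 2 cells must be {8,9}.
(2,2) = 5 − 3 = 2 completes the 5 across.
(4,1) = 11 − 7 = 4 completes the 11 across.
No cell is forced outright now. (3,2) can only be 8 or 9 (the digits allowed by both its 15 across and its 31 down). If (3,2) = 9: that forces (3,1) = 6, (5,1) = 8, after which (5,2) would have to be in {9} for the 17 across but in {5,8} for the 31 down — contradiction. So (3,2) = 8.
(3,1) = 15 − 8 = 7 completes the 15 across.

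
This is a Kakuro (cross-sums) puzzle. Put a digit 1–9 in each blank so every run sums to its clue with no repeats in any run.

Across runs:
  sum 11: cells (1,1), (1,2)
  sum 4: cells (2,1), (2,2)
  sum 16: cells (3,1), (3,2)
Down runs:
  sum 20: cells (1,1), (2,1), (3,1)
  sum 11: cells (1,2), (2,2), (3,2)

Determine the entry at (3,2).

7

4 in 2 cells must be {1,3}; 16 in 2 cells must be {7,9}.
The 4 across and the 20 down share only 3, so (2,1) = 3.
(2,2) = 4 − 3 = 1 completes the 4 across.
Given what's placed, (3,1) must be 9 to fit the 16 across and 20 down.
(3,2) = 16 − 9 = 7 completes the 16 across.
(1,1) = 20 − 12 = 8 completes the 20 down.
(1,2) = 11 − 8 = 3 completes the 11 across.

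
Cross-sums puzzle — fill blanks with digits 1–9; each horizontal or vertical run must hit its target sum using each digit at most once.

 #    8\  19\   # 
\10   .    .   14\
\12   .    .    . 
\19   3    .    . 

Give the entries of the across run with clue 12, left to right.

R3C3 = 9: the only remaining digit allowed by both the 19 across and the 14 down.
R2C3 = 14 − 9 = 5 completes the 14 down.
R3C2 = 19 − 12 = 7 completes the 19 across.
Nothing is forced directly, so branch on R1C1, whose candidates are 1 or 4. If R1C1 = 4: then R1C2 would have to be in {6} for the 10 across but in {3,4,8,9} for the 19 down — contradiction. So R1C1 = 1.
R1C2 = 10 − 1 = 9 completes the 10 across.
R2C1 = 8 − 4 = 4 completes the 8 down.
R2C2 = 12 − 9 = 3 completes the 12 across.

4 3 5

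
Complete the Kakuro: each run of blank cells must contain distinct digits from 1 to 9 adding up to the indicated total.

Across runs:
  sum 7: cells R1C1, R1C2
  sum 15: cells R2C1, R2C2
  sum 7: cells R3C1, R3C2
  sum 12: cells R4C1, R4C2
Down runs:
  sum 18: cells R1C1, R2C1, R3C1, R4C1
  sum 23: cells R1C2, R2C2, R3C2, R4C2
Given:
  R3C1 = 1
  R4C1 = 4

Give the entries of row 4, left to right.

4, 8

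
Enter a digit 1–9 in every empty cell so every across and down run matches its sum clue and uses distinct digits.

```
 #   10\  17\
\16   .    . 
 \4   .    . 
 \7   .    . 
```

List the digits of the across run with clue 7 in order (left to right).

2 5

16 in 2 cells must be {7,9}; 4 in 2 cells must be {1,3}.
The 16 across and the 10 down share only 7, so R1C1 = 7.
R1C2 = 16 − 7 = 9 completes the 16 across.
Given what's placed, R2C1 must be 1 to fit the 4 across and 10 down.
R2C2 = 4 − 1 = 3 completes the 4 across.
R3C1 = 10 − 8 = 2 completes the 10 down.
R3C2 = 7 − 2 = 5 completes the 7 across.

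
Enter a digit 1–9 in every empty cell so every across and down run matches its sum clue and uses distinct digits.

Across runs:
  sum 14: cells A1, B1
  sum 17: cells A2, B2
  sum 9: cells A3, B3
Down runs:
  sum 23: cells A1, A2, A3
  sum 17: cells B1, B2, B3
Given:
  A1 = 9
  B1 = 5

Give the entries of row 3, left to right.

6 3

17 in 2 cells must be {8,9}; 23 in 3 cells must be {6,8,9}.
Given what's placed, A2 must be 8 to fit the 17 across and 23 down.
B2 = 17 − 8 = 9 completes the 17 across.
A3 = 23 − 17 = 6 completes the 23 down.
B3 = 9 − 6 = 3 completes the 9 across.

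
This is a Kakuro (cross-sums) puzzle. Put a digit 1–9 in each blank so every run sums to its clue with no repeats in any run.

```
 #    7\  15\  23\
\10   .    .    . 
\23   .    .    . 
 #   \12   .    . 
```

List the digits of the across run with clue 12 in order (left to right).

23 in 3 cells must be {6,8,9}.
Only 6 fits R1C3 under both its across sum 10 and down sum 23.
The 23 across and the 7 down share only 6, so R2C1 = 6.
R1C1 = 7 − 6 = 1 completes the 7 down.
R1C2 = 10 − 7 = 3 completes the 10 across.
R2C2 = 8: the only remaining digit allowed by both the 23 across and the 15 down.
R2C3 = 23 − 14 = 9 completes the 23 across.
R3C2 = 15 − 11 = 4 completes the 15 down.
R3C3 = 12 − 4 = 8 completes the 12 across.

4 8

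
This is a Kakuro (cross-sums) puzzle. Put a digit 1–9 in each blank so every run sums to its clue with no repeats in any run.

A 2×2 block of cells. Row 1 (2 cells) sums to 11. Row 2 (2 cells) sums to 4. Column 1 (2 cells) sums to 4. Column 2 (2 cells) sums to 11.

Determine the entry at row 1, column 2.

4 in 2 cells must be {1,3}.
The 11 across and the 4 down share only 3, so (1,1) = 3.
(1,2) = 11 − 3 = 8 completes the 11 across.
(2,1) = 4 − 3 = 1 completes the 4 down.
(2,2) = 4 − 1 = 3 completes the 4 across.

8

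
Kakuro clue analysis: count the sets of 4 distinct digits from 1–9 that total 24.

8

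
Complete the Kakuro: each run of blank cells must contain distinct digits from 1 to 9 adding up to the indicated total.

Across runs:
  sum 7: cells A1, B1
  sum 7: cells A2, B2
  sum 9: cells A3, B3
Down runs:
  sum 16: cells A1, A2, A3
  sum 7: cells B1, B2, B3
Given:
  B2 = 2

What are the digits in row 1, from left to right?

7 in 3 cells must be {1,2,4}.
A2 = 7 − 2 = 5 completes the 7 across.
No cell is forced outright now. B1 can only be 1 or 4 (the digits allowed by both its 7 across and its 7 down). If B1 = 1: then A1 would have to be in {6} for the 7 across but in {2,3,4,7,8,9} for the 16 down — contradiction. So B1 = 4.
A1 = 7 − 4 = 3 completes the 7 across.
A3 = 16 − 8 = 8 completes the 16 down.
B3 = 9 − 8 = 1 completes the 9 across.

3, 4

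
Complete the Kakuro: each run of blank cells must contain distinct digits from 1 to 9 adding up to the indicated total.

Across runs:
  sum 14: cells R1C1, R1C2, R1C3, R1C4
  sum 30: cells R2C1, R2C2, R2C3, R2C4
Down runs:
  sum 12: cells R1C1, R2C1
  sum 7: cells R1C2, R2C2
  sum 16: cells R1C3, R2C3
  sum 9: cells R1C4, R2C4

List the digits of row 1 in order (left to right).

4, 1, 7, 2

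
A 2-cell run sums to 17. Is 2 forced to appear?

No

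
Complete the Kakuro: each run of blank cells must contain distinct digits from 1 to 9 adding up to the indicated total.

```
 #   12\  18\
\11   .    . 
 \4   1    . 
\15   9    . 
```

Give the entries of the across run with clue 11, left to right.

4 in 2 cells must be {1,3}.
R1C1 = 12 − 10 = 2 completes the 12 down.
R1C2 = 11 − 2 = 9 completes the 11 across.
R2C2 = 4 − 1 = 3 completes the 4 across.
R3C2 = 15 − 9 = 6 completes the 15 across.

2 9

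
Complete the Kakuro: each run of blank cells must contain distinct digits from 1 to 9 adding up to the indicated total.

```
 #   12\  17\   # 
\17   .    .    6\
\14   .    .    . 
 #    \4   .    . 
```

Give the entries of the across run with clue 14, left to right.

3, 6, 5

17 in 2 cells must be {8,9}; 4 in 2 cells must be {1,3}.
The 4 across and the 6 down share only 1, so R3C3 = 1.
R2C3 = 6 − 1 = 5 completes the 6 down.
R3C2 = 4 − 1 = 3 completes the 4 across.
No cell is forced outright now. R2C2 can only be 6 or 8 (the digits allowed by both its 14 across and its 17 down). If R2C2 = 8: then R1C2 would have to be in {8,9} for the 17 across but in {6} for the 17 down — contradiction. So R2C2 = 6.
R1C2 = 17 − 9 = 8 completes the 17 down.
R2C1 = 14 − 11 = 3 completes the 14 across.
R1C1 = 17 − 8 = 9 completes the 17 across.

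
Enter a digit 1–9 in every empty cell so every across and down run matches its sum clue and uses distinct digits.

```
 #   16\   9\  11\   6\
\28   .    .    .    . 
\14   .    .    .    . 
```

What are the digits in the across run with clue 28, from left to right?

9, 8, 7, 4

16 in 2 cells must be {7,9}.
Only 7 fits R2C1 under both its across sum 14 and down sum 16.
R1C1 = 16 − 7 = 9 completes the 16 down.
Nothing is forced directly, so branch on R2C3, whose candidates are 2 or 4. If R2C3 = 2: then R1C3 would have to be in {4,5,6,7,8} for the 28 across but in {9} for the 11 down — contradiction. So R2C3 = 4.
R1C3 = 11 − 4 = 7 completes the 11 down.
R1C4 = 4: the only remaining digit allowed by both the 28 across and the 6 down.
R2C4 = 6 − 4 = 2 completes the 6 down.
R1C2 = 28 − 20 = 8 completes the 28 across.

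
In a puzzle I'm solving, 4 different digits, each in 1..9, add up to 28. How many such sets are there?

4 distinct digits from 1–9 sum between 10 and 30.
Enumerating: {4,7,8,9}, {5,6,8,9}.

2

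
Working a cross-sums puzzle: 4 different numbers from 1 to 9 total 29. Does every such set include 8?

The only way to make 29 from 4 distinct digits is {5,7,8,9}, which contains 8.

Yes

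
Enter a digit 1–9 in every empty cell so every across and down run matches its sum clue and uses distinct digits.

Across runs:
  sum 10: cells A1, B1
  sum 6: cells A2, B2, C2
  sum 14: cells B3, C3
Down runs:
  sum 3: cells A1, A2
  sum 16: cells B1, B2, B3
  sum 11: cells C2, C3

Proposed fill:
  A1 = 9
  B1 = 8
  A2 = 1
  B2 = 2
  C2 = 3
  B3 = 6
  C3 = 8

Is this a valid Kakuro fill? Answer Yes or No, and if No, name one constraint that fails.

No — the down run A1–A2 sums to 10, not 3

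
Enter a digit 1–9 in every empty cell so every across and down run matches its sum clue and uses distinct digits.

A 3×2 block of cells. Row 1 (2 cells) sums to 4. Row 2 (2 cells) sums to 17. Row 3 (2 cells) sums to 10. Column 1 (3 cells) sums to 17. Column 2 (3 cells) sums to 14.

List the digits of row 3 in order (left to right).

6 4

4 in 2 cells must be {1,3}; 17 in 2 cells must be {8,9}.
Nothing is forced directly, so branch on (1,1), whose candidates are 1 or 3. If (1,1) = 1: that forces (1,2) = 3, (2,1) = 9, after which (2,2) would have to be in {8} for the 17 across but in {2,4,5,6,7,9} for the 14 down — contradiction. So (1,1) = 3.
(1,2) = 4 − 3 = 1 completes the 4 across.
Nothing is forced directly, so branch on (2,1), whose candidates are 8 or 9. If (2,1) = 9: that forces (2,2) = 8, after which (3,1) would have to be in {1,2,3,4,6,7,8,9} for the 10 across but in {5} for the 17 down — contradiction. So (2,1) = 8.
(2,2) = 17 − 8 = 9 completes the 17 across.
(3,1) = 17 − 11 = 6 completes the 17 down.
(3,2) = 10 − 6 = 4 completes the 10 across.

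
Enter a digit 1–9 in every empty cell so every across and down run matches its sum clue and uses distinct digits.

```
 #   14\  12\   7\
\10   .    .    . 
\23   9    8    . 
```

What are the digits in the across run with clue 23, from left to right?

9, 8, 6

23 in 3 cells must be {6,8,9}.
R1C1 = 14 − 9 = 5 completes the 14 down.
R1C2 = 12 − 8 = 4 completes the 12 down.
R1C3 = 10 − 9 = 1 completes the 10 across.
R2C3 = 23 − 17 = 6 completes the 23 across.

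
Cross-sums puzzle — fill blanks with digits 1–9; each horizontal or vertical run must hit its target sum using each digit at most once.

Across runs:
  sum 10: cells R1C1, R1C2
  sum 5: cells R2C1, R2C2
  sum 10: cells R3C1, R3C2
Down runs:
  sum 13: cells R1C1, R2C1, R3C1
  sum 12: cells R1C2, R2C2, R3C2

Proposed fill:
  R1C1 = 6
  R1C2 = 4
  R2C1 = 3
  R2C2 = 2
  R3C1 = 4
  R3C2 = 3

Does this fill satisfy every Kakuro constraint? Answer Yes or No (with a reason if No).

No — the across run R3C1–R3C2 sums to 7, not 10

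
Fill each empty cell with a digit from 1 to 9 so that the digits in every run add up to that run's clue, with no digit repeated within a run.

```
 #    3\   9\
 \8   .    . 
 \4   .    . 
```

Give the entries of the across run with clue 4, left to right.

1 3

4 in 2 cells must be {1,3}; 3 in 2 cells must be {1,2}.
The 4 across and the 3 down share only 1, so R2C1 = 1.
R2C2 = 4 − 1 = 3 completes the 4 across.
R1C1 = 3 − 1 = 2 completes the 3 down.
R1C2 = 8 − 2 = 6 completes the 8 across.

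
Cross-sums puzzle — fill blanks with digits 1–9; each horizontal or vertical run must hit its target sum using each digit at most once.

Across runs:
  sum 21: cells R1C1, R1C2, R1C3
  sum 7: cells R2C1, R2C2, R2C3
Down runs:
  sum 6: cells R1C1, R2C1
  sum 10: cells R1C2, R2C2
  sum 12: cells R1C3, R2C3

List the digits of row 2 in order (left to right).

7 in 3 cells must be {1,2,4}.
The 7 across and the 12 down share only 4, so R2C3 = 4.
R1C3 = 12 − 4 = 8 completes the 12 down.
Given what's placed, R1C1 must be 4 to fit the 21 across and 6 down.
R1C2 = 21 − 12 = 9 completes the 21 across.
R2C1 = 6 − 4 = 2 completes the 6 down.
R2C2 = 7 − 6 = 1 completes the 7 across.

2, 1, 4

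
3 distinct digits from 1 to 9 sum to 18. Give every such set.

{1,8,9}; {2,7,9}; {3,6,9}; {3,7,8}; {4,5,9}; {4,6,8}; {5,6,7}

3 distinct digits from 1–9 sum between 6 and 24.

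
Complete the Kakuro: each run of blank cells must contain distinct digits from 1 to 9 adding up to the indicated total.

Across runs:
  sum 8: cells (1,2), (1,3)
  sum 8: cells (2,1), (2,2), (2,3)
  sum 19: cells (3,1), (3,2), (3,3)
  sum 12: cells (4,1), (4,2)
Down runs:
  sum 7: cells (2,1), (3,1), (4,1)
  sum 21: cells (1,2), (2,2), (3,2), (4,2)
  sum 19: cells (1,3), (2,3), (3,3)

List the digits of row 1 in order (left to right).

7 in 3 cells must be {1,2,4}.
Only 4 fits (4,1) under both its across sum 12 and down sum 7.
(4,2) = 12 − 4 = 8 completes the 12 across.
Given what's placed, (3,1) must be 2 to fit the 19 across and 7 down.
(3,2) = 9: the only remaining digit allowed by both the 19 across and the 21 down.
(3,3) = 19 − 11 = 8 completes the 19 across.
(2,1) = 7 − 6 = 1 completes the 7 down.
Given what's placed, (2,2) must be 3 to fit the 8 across and 21 down.
(2,3) = 8 − 4 = 4 completes the 8 across.
(1,2) = 21 − 20 = 1 completes the 21 down.
(1,3) = 8 − 1 = 7 completes the 8 across.

1 7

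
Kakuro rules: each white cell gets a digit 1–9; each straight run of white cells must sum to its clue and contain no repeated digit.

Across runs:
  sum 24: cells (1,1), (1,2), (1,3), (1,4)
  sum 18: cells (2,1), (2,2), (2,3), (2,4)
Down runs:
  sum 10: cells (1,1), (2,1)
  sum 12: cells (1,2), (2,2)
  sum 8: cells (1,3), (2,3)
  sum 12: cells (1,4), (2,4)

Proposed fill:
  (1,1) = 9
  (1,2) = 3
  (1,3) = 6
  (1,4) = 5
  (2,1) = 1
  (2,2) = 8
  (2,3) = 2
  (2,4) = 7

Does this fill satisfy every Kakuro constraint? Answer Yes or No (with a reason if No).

No — the across run (1,1)–(1,4) sums to 23, not 24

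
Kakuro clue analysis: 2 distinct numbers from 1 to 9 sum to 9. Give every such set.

2 distinct digits from 1–9 sum between 3 and 17.

{1,8}; {2,7}; {3,6}; {4,5}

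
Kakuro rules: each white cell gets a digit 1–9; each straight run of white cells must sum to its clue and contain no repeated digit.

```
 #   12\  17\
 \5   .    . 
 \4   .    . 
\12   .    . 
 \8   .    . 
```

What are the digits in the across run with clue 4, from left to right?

1 3

4 in 2 cells must be {1,3}.
Nothing is forced directly, so branch on R2C1, whose candidates are 1 or 3. If R2C1 = 3: that forces R2C2 = 1, after which R3C1 would have to be in {3,4,5,7,8,9} for the 12 across but in {1,2,6} for the 12 down — contradiction. So R2C1 = 1.
R2C2 = 4 − 1 = 3 completes the 4 across.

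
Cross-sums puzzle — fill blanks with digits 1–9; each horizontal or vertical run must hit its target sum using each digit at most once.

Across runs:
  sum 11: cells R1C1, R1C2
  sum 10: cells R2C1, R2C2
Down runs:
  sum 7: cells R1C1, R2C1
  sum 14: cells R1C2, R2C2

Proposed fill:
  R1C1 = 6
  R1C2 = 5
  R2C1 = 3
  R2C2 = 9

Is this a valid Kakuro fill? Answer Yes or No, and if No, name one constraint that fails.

No — the across run R2C1–R2C2 sums to 12, not 10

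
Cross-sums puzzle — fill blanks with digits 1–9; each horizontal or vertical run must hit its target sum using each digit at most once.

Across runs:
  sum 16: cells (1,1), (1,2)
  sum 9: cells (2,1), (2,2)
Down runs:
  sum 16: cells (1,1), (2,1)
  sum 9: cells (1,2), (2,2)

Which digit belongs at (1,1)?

16 in 2 cells must be {7,9}.
The 16 across and the 9 down share only 7, so (1,2) = 7.
The 9 across and the 16 down share only 7, so (2,1) = 7.
(2,2) = 9 − 7 = 2 completes the 9 across.
(1,1) = 16 − 7 = 9 completes the 16 across.

9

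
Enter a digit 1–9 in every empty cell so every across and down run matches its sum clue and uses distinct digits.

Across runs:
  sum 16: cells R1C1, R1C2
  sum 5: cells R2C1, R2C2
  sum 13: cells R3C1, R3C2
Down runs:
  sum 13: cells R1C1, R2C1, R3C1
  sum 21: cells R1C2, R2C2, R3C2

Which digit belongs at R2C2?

4

16 in 2 cells must be {7,9}.
The 5 across and the 21 down share only 4, so R2C2 = 4.
Given what's placed, R1C2 must be 9 to fit the 16 across and 21 down.
R2C1 = 5 − 4 = 1 completes the 5 across.
R3C2 = 21 − 13 = 8 completes the 21 down.
R1C1 = 16 − 9 = 7 completes the 16 across.
R3C1 = 13 − 8 = 5 completes the 13 across.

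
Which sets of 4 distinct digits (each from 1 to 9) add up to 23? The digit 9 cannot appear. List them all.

{2,6,7,8}; {3,5,7,8}; {4,5,6,8}

4 distinct digits from 1–9 sum between 10 and 30.
Dropping sets that contain 9.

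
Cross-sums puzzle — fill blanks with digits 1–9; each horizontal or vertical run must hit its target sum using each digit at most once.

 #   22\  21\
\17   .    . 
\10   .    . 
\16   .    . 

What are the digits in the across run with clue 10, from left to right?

6, 4

17 in 2 cells must be {8,9}; 16 in 2 cells must be {7,9}.
Nothing is forced directly, so branch on R1C1, whose candidates are 8 or 9. If R1C1 = 8: that forces R1C2 = 9, R2C1 = 9, after which R2C2 would have to be in {1} for the 10 across but in {4,5,7,8} for the 21 down — contradiction. So R1C1 = 9.
R1C2 = 17 − 9 = 8 completes the 17 across.
Given what's placed, R3C1 must be 7 to fit the 16 across and 22 down.
R3C2 = 16 − 7 = 9 completes the 16 across.
R2C1 = 22 − 16 = 6 completes the 22 down.
R2C2 = 10 − 6 = 4 completes the 10 across.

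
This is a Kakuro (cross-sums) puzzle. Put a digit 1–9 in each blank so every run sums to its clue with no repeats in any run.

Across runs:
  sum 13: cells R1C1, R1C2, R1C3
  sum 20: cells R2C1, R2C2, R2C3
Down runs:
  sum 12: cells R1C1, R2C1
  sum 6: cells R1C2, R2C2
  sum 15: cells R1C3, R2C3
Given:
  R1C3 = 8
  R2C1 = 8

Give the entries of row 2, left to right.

R1C1 = 12 − 8 = 4 completes the 12 down.
R1C2 = 13 − 12 = 1 completes the 13 across.
R2C2 = 6 − 1 = 5 completes the 6 down.
R2C3 = 20 − 13 = 7 completes the 20 across.

8 5 7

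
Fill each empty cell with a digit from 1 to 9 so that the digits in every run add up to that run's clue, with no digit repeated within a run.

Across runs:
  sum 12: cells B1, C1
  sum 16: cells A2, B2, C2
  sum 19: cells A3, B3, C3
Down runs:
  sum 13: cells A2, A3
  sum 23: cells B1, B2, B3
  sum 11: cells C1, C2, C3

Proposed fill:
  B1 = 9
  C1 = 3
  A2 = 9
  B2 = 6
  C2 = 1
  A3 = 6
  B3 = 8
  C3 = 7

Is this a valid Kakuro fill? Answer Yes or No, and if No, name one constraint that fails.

No — the across run A3–C3 sums to 21, not 19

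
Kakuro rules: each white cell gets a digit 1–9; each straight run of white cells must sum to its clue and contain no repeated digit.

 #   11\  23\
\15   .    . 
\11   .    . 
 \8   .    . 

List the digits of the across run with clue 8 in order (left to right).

2 6

23 in 3 cells must be {6,8,9}.
The 8 across and the 23 down share only 6, so R3C2 = 6.
R3C1 = 8 − 6 = 2 completes the 8 across.
Nothing is forced directly, so branch on R1C1, whose candidates are 6 or 8. If R1C1 = 8: then R1C2 would have to be in {7} for the 15 across but in {8,9} for the 23 down — contradiction. So R1C1 = 6.
R1C2 = 15 − 6 = 9 completes the 15 across.
R2C1 = 11 − 8 = 3 completes the 11 down.
R2C2 = 11 − 3 = 8 completes the 11 across.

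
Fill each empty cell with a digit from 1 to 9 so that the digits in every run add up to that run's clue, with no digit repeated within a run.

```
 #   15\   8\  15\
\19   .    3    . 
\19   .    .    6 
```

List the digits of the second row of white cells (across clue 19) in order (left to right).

8 5 6

R1C3 = 15 − 6 = 9 completes the 15 down.
R2C2 = 8 − 3 = 5 completes the 8 down.
R1C1 = 19 − 12 = 7 completes the 19 across.
R2C1 = 19 − 11 = 8 completes the 19 across.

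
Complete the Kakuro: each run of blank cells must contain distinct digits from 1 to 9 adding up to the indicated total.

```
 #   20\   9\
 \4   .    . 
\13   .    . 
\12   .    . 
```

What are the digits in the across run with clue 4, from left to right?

4 in 2 cells must be {1,3}.
The 4 across and the 20 down share only 3, so R1C1 = 3.
R1C2 = 4 − 3 = 1 completes the 4 across.
Nothing is forced directly, so branch on R2C1, whose candidates are 8 or 9. If R2C1 = 9: then R2C2 would have to be in {4} for the 13 across but in {2,3,5,6} for the 9 down — contradiction. So R2C1 = 8.
R2C2 = 13 − 8 = 5 completes the 13 across.
R3C1 = 20 − 11 = 9 completes the 20 down.
R3C2 = 12 − 9 = 3 completes the 12 across.

3, 1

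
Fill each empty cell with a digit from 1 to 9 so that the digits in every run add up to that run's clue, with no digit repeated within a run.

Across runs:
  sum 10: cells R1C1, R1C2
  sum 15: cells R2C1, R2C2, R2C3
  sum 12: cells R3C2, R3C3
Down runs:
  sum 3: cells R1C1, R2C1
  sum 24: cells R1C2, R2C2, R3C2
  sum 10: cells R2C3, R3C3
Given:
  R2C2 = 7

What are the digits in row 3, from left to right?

8 4

3 in 2 cells must be {1,2}; 24 in 3 cells must be {7,8,9}.
Given what's placed, R2C1 must be 2 to fit the 15 across and 3 down.
R2C3 = 15 − 9 = 6 completes the 15 across.
R3C3 = 10 − 6 = 4 completes the 10 down.
R1C1 = 3 − 2 = 1 completes the 3 down.
R1C2 = 10 − 1 = 9 completes the 10 across.
R3C2 = 12 − 4 = 8 completes the 12 across.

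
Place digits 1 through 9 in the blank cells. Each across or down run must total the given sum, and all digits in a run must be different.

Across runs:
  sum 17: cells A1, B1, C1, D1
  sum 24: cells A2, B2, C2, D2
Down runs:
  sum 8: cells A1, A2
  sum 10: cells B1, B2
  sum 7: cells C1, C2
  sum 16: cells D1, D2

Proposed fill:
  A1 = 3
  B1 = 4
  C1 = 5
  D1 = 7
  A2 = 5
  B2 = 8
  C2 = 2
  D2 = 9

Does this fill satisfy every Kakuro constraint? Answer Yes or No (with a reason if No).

No — the down run B1–B2 sums to 12, not 10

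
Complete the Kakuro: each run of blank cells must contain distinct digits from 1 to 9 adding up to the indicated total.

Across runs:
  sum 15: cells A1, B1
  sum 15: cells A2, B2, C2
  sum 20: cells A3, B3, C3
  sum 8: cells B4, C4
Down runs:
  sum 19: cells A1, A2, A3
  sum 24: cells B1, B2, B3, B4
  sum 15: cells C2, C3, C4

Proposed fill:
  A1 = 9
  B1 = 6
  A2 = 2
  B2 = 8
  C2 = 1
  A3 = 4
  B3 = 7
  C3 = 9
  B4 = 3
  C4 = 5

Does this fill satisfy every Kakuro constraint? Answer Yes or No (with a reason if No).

No — the down run A1–A3 sums to 15, not 19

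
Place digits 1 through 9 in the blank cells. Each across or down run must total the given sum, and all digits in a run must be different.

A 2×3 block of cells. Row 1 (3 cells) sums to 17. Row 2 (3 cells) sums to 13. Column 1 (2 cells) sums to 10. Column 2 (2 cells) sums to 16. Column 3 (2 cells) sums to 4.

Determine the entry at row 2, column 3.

3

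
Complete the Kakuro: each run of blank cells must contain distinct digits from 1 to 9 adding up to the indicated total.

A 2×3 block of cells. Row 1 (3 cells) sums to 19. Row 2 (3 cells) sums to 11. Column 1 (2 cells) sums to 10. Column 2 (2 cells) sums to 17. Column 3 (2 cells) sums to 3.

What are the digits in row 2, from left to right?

2 8 1

17 in 2 cells must be {8,9}; 3 in 2 cells must be {1,2}.
The 19 across and the 3 down share only 2, so (1,3) = 2.
The 11 across and the 17 down share only 8, so (2,2) = 8.
(2,3) = 3 − 2 = 1 completes the 3 down.
(1,2) = 17 − 8 = 9 completes the 17 down.
(2,1) = 11 − 9 = 2 completes the 11 across.
(1,1) = 19 − 11 = 8 completes the 19 across.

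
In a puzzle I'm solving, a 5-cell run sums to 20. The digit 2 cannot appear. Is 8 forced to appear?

The only way to make 20 from 5 distinct digits under that restriction is {1,3,4,5,7}, which does not contain 8.

No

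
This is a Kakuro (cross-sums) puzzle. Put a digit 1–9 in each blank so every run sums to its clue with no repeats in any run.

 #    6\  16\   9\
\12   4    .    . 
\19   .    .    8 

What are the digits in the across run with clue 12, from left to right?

4 7 1

16 in 2 cells must be {7,9}.
R1C2 = 7: the only remaining digit allowed by both the 12 across and the 16 down.
R1C3 = 12 − 11 = 1 completes the 12 across.
R2C1 = 6 − 4 = 2 completes the 6 down.
R2C2 = 19 − 10 = 9 completes the 19 across.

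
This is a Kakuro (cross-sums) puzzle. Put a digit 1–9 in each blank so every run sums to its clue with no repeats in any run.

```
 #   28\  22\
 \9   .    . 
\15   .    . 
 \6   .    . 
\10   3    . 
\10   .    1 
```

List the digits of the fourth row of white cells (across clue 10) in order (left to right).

R4C2 = 10 − 3 = 7 completes the 10 across.
R5C1 = 10 − 1 = 9 completes the 10 across.
No cell is forced outright now. R2C1 can only be 6 or 7 or 8 (the digits allowed by both its 15 across and its 28 down). If R2C1 = 6: that forces R2C2 = 9, R3C1 = 2, after which R3C2 would have to be in {4} for the 6 across but in {2,3} for the 22 down — contradiction. If R2C1 = 8: then R2C2 would have to be in {7} for the 15 across but in {2,3,4,5,6,8,9} for the 22 down — contradiction. So R2C1 = 7.
R2C2 = 15 − 7 = 8 completes the 15 across.
Nothing is forced directly, so branch on R1C2, whose candidates are 2 or 4. If R1C2 = 2: then R1C1 would have to be in {7} for the 9 across but in {1,4,5,8} for the 28 down — contradiction. So R1C2 = 4.
R1C1 = 9 − 4 = 5 completes the 9 across.
R3C1 = 28 − 24 = 4 completes the 28 down.
R3C2 = 6 − 4 = 2 completes the 6 across.

3 7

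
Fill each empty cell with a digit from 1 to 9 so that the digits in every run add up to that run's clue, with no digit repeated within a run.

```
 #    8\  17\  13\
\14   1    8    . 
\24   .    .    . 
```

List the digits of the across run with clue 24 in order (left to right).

24 in 3 cells must be {7,8,9}; 17 in 2 cells must be {8,9}.
R1C3 = 14 − 9 = 5 completes the 14 across.
R2C1 = 8 − 1 = 7 completes the 8 down.
R2C2 = 17 − 8 = 9 completes the 17 down.
R2C3 = 24 − 16 = 8 completes the 24 across.

7, 9, 8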